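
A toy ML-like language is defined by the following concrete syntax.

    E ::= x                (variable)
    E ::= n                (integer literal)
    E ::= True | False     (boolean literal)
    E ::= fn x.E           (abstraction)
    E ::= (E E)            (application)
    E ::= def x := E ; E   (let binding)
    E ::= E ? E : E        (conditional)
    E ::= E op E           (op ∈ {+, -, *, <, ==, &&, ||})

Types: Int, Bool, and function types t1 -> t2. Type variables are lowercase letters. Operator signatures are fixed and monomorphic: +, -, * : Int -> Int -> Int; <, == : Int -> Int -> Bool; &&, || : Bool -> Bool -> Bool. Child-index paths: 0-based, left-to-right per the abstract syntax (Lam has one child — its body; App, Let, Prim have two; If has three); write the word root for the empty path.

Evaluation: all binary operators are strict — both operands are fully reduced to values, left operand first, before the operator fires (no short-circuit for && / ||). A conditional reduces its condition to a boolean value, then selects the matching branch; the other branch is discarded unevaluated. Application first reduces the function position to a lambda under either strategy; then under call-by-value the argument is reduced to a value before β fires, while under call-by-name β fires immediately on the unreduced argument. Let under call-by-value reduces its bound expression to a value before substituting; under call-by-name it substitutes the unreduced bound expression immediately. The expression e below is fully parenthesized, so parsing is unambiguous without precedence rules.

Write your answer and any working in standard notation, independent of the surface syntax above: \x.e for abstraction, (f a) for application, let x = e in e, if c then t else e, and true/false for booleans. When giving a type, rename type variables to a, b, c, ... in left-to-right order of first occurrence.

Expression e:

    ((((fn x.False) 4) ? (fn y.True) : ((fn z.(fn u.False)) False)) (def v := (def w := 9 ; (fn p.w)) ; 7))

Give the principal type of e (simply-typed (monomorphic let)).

Working:
\x._ : a -> Bool
  unify a -> Bool ~ Int -> b
  unify a ~ Int
  unify Bool ~ b
_ _ : Bool
  unify Bool ~ Bool
\y._ : c -> Bool
\u._ : e -> Bool
\z._ : d -> e -> Bool
  unify d -> e -> Bool ~ Bool -> f
  unify d ~ Bool
  unify e -> Bool ~ f
_ _ : e -> Bool
  unify c -> Bool ~ e -> Bool
  unify c ~ e
  unify Bool ~ Bool
let w : Int
w : Int
\p._ : g -> Int
let v : g -> Int
  unify e -> Bool ~ Int -> h
  unify e ~ Int
  unify Bool ~ h
_ _ : Bool

Answer: Bool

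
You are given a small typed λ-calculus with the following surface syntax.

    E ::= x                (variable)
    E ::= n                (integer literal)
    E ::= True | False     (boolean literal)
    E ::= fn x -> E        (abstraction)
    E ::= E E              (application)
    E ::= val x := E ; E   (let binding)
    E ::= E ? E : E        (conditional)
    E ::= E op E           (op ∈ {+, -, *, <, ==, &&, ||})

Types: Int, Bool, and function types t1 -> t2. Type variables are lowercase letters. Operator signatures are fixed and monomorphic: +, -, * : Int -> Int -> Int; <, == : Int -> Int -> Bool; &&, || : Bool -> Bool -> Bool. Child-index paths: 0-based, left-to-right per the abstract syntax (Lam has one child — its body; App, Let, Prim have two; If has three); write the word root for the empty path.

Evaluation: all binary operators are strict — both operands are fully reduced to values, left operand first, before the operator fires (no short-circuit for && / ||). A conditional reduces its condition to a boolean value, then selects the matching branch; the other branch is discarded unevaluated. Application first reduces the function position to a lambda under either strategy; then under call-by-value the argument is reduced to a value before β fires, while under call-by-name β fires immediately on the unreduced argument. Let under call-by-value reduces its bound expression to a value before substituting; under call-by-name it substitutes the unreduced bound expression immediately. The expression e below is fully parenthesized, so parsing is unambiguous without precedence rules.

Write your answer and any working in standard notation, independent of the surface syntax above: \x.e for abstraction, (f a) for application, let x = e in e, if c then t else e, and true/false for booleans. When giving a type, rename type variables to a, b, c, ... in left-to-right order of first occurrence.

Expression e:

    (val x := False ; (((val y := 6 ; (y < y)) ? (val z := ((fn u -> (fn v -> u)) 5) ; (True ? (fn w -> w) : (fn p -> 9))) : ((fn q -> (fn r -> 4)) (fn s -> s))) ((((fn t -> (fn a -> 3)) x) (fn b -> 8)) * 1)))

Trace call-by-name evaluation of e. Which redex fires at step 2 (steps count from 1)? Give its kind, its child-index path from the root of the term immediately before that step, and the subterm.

Answer: let at 0.0 : (let y = 6 in (y < y))

Working:
step 0: (let x = false in ((if (let y = 6 in (y < y)) then (let z = ((\u.(\v.u)) 5) in (if true then (\w.w) else (\p.9))) else ((\q.(\r.4)) (\s.s))) ((((\t.(\a.3)) x) (\b.8)) * 1)))
step 1: [let@root] ((if (let y = 6 in (y < y)) then (let z = ((\u.(\v.u)) 5) in (if true then (\w.w) else (\p.9))) else ((\q.(\r.4)) (\s.s))) ((((\t.(\a.3)) false) (\b.8)) * 1))
step 2: [let@0.0] ((if (6 < 6) then (let z = ((\u.(\v.u)) 5) in (if true then (\w.w) else (\p.9))) else ((\q.(\r.4)) (\s.s))) ((((\t.(\a.3)) false) (\b.8)) * 1))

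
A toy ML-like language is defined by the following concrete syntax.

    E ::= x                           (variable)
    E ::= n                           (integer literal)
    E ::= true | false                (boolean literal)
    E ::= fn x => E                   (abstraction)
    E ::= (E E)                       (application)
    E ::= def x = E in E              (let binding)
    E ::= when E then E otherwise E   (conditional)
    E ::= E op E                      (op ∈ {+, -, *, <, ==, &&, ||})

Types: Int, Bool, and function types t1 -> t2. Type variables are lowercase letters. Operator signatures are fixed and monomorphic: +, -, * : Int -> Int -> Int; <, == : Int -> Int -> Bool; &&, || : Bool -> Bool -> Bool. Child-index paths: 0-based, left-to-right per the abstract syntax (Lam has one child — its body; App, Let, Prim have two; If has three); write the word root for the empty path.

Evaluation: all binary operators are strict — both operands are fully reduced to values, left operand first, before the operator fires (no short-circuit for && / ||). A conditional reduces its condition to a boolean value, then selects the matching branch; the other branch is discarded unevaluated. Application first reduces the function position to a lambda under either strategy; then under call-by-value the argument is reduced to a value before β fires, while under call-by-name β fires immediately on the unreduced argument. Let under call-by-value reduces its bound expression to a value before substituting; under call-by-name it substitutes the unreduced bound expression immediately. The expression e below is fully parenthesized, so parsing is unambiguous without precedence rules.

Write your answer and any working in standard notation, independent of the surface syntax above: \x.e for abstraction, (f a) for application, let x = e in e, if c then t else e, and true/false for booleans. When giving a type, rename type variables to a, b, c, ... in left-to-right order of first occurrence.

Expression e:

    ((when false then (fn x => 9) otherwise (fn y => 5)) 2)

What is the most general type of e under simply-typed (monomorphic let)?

Working:
  unify Bool ~ Bool
\x._ : a -> Int
\y._ : b -> Int
  unify a -> Int ~ b -> Int
  unify a ~ b
  unify Int ~ Int
  unify b -> Int ~ Int -> c
  unify b ~ Int
  unify Int ~ c
_ _ : Int

Answer: Int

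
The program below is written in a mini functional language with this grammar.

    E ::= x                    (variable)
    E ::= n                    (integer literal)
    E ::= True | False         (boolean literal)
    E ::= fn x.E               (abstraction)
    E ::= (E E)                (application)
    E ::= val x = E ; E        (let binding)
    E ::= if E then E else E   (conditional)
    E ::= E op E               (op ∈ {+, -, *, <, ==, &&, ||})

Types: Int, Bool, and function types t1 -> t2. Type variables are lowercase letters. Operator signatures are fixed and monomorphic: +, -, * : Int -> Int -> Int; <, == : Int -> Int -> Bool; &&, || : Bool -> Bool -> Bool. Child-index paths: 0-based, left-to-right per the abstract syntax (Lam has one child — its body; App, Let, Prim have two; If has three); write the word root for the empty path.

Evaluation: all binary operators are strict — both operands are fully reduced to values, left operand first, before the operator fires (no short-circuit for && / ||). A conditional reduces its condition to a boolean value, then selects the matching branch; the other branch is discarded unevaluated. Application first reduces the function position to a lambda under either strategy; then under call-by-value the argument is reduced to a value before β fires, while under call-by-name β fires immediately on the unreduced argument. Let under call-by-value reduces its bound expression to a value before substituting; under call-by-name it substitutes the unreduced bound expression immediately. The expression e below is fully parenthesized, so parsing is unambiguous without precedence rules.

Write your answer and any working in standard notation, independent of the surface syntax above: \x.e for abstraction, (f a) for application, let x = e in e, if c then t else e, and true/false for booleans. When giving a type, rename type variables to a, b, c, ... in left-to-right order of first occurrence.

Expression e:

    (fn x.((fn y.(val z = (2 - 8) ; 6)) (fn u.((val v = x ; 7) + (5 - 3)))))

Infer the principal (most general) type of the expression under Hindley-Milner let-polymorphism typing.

Answer: a -> Int

Derivation:
  unify Int ~ Int
  unify Int ~ Int
let z : Int
\y._ : b -> Int
x : a
let v : a
  unify Int ~ Int
  unify Int ~ Int
  unify Int ~ Int
  unify Int ~ Int
\u._ : c -> Int
  unify b -> Int ~ (c -> Int) -> d
  unify b ~ c -> Int
  unify Int ~ d
_ _ : Int
\x._ : a -> Int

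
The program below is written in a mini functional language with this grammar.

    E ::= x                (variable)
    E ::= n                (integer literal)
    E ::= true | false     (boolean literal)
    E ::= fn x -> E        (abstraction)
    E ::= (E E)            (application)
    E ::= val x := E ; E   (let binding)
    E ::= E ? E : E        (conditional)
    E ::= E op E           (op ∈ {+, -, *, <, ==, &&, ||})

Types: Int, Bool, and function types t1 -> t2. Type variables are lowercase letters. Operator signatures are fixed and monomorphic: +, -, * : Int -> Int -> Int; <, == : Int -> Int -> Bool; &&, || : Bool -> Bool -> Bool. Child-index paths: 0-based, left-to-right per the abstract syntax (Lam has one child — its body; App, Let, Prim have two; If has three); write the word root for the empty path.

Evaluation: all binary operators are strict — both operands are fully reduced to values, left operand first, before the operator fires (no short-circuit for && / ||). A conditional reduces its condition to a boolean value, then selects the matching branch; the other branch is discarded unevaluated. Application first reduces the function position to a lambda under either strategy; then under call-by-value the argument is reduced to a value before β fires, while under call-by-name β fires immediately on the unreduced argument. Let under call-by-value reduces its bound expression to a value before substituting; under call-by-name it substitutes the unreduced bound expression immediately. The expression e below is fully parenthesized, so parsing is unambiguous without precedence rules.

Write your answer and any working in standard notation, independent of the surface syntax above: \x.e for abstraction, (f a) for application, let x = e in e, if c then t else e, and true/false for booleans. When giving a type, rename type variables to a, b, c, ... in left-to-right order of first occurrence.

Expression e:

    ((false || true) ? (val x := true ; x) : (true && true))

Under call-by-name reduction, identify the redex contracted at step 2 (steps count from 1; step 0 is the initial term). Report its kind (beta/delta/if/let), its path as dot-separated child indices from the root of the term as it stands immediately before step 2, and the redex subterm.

Answer: if at root : (if true then (let x = true in x) else (true && true))

Derivation:
step 0: (if (false || true) then (let x = true in x) else (true && true))
step 1: [delta@0] (if true then (let x = true in x) else (true && true))
step 2: [if@root] (let x = true in x)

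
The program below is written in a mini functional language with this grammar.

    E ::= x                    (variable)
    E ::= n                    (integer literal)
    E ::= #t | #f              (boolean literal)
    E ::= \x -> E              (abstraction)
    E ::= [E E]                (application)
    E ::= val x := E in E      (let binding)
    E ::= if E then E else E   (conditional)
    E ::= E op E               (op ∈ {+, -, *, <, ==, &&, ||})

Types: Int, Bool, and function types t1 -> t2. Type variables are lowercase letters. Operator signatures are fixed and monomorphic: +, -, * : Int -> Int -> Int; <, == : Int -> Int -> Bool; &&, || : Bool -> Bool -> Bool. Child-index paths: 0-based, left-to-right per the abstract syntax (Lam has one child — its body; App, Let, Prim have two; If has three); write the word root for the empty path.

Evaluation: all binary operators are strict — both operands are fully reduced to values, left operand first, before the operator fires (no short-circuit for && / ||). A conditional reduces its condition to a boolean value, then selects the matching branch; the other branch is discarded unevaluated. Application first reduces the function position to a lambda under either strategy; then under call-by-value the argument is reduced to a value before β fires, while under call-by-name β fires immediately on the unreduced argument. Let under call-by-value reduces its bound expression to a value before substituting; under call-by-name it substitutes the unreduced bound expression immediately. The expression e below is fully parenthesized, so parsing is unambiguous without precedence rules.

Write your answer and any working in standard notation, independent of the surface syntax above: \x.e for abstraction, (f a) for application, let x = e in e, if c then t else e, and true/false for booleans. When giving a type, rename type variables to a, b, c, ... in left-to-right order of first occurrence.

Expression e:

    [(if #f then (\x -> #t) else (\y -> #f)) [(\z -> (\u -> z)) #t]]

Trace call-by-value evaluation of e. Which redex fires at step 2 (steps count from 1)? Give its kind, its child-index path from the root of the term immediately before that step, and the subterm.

Working:
step 0: ((if false then (\x.true) else (\y.false)) ((\z.(\u.z)) true))
step 1: [if@0] ((\y.false) ((\z.(\u.z)) true))
step 2: [beta@1] ((\y.false) (\u.true))

Answer: beta at 1 : ((\z.(\u.z)) true)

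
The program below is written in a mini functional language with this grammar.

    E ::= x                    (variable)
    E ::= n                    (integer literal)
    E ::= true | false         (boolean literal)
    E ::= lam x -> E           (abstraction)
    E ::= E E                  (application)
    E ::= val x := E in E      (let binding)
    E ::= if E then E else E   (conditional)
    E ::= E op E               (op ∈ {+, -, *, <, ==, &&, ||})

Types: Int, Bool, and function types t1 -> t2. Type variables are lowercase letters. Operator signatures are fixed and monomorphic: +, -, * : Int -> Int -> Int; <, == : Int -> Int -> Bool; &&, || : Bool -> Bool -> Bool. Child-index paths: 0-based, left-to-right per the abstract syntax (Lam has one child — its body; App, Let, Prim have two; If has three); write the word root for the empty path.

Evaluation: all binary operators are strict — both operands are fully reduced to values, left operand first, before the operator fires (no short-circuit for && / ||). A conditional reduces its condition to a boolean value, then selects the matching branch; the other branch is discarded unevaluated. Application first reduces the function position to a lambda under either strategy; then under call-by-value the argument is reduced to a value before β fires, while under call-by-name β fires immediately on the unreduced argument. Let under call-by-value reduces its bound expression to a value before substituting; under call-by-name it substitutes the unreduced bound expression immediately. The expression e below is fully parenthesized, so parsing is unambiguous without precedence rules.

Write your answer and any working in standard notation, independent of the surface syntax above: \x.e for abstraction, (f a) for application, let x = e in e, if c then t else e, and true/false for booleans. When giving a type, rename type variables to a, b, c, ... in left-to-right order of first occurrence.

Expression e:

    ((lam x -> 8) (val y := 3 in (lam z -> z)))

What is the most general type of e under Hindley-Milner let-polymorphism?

Answer: Int

Working:
\x._ : a -> Int
let y : Int
z : b
\z._ : b -> b
  unify a -> Int ~ (b -> b) -> c
  unify a ~ b -> b
  unify Int ~ c
_ _ : Int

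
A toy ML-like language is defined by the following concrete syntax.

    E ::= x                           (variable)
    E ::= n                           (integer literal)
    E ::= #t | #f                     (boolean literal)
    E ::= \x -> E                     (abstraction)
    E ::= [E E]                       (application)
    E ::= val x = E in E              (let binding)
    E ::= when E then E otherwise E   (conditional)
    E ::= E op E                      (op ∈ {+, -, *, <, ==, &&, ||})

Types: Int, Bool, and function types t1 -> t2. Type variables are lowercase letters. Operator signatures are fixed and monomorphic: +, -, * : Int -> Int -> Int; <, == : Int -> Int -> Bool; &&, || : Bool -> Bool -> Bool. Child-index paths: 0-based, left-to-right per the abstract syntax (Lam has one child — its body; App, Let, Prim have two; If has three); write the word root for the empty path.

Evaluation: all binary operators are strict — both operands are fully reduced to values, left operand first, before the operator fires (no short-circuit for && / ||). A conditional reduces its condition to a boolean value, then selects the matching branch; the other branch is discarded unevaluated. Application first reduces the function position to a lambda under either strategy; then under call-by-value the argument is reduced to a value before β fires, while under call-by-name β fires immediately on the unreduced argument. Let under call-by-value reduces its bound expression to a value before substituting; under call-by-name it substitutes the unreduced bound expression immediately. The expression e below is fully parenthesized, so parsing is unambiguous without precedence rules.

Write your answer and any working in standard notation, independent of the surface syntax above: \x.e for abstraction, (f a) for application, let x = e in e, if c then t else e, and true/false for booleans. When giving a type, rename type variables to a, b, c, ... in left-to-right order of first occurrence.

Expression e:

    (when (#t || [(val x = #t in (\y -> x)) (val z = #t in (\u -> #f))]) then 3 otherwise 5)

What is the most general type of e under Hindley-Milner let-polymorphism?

Working:
  unify Bool ~ Bool
let x : Bool
x : Bool
\y._ : a -> Bool
let z : Bool
\u._ : b -> Bool
  unify a -> Bool ~ (b -> Bool) -> c
  unify a ~ b -> Bool
  unify Bool ~ c
_ _ : Bool
  unify Bool ~ Bool
  unify Bool ~ Bool
  unify Int ~ Int

Answer: Int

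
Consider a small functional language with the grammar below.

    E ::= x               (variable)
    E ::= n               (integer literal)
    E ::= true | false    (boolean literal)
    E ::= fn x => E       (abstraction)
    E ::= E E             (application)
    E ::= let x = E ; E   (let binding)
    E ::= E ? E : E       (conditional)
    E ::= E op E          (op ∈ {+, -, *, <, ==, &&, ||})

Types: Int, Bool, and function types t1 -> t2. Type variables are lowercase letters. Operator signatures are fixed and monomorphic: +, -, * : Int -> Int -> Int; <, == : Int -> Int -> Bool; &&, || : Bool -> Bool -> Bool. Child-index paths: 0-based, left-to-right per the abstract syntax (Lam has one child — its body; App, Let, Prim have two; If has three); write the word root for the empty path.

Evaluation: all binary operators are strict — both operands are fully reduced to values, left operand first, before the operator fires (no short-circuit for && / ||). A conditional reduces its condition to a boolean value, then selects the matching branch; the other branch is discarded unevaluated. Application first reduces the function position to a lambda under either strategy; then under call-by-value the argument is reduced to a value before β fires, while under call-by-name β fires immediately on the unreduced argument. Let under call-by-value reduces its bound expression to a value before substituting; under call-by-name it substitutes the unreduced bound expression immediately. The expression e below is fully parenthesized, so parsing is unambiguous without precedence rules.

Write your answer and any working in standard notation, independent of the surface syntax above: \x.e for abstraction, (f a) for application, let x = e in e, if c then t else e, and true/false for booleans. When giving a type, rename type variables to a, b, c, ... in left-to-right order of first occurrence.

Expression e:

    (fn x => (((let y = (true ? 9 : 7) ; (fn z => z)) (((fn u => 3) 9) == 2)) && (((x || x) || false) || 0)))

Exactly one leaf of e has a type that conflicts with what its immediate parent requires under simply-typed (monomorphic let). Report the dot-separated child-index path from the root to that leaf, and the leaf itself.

Answer: 0.1.1 : 0

Derivation:
  unify Bool ~ Bool
  unify Int ~ Int
let y : Int
z : b
\z._ : b -> b
\u._ : c -> Int
  unify c -> Int ~ Int -> d
  unify c ~ Int
  unify Int ~ d
_ _ : Int
  unify Int ~ Int
  unify Int ~ Int
  unify b -> b ~ Bool -> e
  unify b ~ Bool
  unify Bool ~ e
_ _ : Bool
  unify Bool ~ Bool
x : a
  unify a ~ Bool
x : Bool
  unify Bool ~ Bool
  unify Bool ~ Bool
  unify Bool ~ Bool
  unify Bool ~ Bool
  unify Int ~ Bool
  FAIL: mismatch Int ~ Bool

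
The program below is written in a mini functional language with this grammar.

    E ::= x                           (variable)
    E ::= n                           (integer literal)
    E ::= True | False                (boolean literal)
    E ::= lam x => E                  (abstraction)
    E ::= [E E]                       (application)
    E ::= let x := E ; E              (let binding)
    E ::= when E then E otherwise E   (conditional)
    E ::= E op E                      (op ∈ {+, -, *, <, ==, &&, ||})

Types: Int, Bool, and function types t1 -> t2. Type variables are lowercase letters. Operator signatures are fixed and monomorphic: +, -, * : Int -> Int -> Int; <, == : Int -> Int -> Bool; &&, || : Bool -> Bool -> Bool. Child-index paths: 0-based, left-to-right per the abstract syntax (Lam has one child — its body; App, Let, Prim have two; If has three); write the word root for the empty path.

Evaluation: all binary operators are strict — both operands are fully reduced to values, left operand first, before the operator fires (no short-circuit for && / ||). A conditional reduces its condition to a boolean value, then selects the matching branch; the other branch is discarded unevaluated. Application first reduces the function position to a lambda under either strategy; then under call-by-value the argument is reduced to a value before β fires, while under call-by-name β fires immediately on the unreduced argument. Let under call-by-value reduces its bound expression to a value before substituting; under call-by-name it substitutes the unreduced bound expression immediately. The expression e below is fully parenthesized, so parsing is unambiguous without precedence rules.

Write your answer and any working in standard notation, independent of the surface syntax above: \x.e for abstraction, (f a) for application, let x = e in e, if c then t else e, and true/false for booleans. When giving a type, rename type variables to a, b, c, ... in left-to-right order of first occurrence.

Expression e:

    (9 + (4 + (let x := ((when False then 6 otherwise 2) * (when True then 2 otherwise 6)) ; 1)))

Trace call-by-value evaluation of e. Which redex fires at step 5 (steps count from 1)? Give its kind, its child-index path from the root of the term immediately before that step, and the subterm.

Derivation:
step 0: (9 + (4 + (let x = ((if false then 6 else 2) * (if true then 2 else 6)) in 1)))
step 1: [if@1.1.0.0] (9 + (4 + (let x = (2 * (if true then 2 else 6)) in 1)))
step 2: [if@1.1.0.1] (9 + (4 + (let x = (2 * 2) in 1)))
step 3: [delta@1.1.0] (9 + (4 + (let x = 4 in 1)))
step 4: [let@1.1] (9 + (4 + 1))
step 5: [delta@1] (9 + 5)

Answer: delta at 1 : (4 + 1)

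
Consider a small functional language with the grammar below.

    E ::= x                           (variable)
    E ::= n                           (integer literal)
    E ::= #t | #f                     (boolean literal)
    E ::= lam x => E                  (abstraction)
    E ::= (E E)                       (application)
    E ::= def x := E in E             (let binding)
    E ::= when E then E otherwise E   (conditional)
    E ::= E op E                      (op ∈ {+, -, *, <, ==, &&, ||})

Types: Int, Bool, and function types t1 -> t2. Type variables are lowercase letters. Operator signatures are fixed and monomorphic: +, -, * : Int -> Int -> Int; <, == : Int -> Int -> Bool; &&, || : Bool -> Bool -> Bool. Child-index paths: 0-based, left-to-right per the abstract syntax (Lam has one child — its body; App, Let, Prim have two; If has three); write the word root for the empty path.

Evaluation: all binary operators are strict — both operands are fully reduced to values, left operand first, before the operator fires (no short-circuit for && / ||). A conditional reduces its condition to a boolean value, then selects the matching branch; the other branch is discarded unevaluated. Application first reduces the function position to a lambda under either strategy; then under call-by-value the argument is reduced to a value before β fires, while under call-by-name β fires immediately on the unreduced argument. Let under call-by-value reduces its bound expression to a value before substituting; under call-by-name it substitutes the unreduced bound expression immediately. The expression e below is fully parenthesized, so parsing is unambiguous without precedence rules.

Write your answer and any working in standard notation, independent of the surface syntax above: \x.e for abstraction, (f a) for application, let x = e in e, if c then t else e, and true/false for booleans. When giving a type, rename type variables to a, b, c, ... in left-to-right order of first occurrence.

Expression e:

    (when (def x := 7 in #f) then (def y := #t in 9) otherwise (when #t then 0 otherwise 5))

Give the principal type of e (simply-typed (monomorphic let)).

Working:
let x : Int
  unify Bool ~ Bool
let y : Bool
  unify Bool ~ Bool
  unify Int ~ Int
  unify Int ~ Int

Answer: Int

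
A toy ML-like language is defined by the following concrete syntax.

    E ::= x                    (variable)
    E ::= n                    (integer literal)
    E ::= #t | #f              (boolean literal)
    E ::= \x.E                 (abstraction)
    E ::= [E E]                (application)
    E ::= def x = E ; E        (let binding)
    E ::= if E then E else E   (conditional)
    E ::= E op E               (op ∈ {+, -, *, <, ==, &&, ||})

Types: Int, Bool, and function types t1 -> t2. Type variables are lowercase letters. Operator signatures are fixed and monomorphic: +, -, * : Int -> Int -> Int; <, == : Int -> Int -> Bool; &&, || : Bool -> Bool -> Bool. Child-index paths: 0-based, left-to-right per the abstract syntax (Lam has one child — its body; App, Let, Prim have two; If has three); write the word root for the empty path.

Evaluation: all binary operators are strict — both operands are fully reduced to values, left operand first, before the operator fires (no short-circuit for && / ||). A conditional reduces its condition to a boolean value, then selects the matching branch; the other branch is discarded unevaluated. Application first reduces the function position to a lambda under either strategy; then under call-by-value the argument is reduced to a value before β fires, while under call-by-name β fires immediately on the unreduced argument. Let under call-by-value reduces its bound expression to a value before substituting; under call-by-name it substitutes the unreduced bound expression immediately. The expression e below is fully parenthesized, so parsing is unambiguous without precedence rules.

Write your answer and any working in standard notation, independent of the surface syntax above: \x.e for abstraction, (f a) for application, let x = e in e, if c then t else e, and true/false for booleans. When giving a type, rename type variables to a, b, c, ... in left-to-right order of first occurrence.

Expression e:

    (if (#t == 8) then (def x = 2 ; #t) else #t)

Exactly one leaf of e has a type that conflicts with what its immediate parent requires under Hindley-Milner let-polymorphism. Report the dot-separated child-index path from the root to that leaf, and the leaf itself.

Trace:
  unify Bool ~ Int
  FAIL: mismatch Bool ~ Int

Answer: 0.0 : true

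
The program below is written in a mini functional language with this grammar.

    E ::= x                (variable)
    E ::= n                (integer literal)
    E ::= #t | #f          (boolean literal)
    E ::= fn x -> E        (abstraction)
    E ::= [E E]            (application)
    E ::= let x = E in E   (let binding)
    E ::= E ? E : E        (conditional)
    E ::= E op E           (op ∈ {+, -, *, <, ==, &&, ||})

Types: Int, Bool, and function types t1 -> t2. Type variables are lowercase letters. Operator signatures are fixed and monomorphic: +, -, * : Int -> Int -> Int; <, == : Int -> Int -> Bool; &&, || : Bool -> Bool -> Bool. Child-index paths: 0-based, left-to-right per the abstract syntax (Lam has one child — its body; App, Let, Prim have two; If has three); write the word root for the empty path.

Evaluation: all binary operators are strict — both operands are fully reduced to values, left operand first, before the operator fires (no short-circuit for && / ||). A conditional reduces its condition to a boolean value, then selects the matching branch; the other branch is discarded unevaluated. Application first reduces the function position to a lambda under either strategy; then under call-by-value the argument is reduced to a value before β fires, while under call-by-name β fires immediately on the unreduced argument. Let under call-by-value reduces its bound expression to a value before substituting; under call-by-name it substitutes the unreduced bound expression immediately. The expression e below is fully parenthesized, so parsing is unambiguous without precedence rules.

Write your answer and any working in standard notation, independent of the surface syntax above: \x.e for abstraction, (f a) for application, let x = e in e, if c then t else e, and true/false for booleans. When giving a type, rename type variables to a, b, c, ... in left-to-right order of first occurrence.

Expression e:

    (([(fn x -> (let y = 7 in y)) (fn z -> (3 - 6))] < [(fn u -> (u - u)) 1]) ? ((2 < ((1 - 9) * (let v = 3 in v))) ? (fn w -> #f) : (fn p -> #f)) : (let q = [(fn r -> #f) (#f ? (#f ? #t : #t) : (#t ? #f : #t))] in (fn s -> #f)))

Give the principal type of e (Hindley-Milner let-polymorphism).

Answer: a -> Bool

Trace:
let y : Int
y : Int
\x._ : a -> Int
  unify Int ~ Int
  unify Int ~ Int
\z._ : b -> Int
  unify a -> Int ~ (b -> Int) -> c
  unify a ~ b -> Int
  unify Int ~ c
_ _ : Int
  unify Int ~ Int
u : d
  unify d ~ Int
u : Int
  unify Int ~ Int
\u._ : Int -> Int
  unify Int -> Int ~ Int -> e
  unify Int ~ Int
  unify Int ~ e
_ _ : Int
  unify Int ~ Int
  unify Bool ~ Bool
  unify Int ~ Int
  unify Int ~ Int
  unify Int ~ Int
  unify Int ~ Int
let v : Int
v : Int
  unify Int ~ Int
  unify Int ~ Int
  unify Bool ~ Bool
\w._ : f -> Bool
\p._ : g -> Bool
  unify f -> Bool ~ g -> Bool
  unify f ~ g
  unify Bool ~ Bool
\r._ : h -> Bool
  unify Bool ~ Bool
  unify Bool ~ Bool
  unify Bool ~ Bool
  unify Bool ~ Bool
  unify Bool ~ Bool
  unify Bool ~ Bool
  unify h -> Bool ~ Bool -> i
  unify h ~ Bool
  unify Bool ~ i
_ _ : Bool
let q : Bool
\s._ : j -> Bool
  unify g -> Bool ~ j -> Bool
  unify g ~ j
  unify Bool ~ Bool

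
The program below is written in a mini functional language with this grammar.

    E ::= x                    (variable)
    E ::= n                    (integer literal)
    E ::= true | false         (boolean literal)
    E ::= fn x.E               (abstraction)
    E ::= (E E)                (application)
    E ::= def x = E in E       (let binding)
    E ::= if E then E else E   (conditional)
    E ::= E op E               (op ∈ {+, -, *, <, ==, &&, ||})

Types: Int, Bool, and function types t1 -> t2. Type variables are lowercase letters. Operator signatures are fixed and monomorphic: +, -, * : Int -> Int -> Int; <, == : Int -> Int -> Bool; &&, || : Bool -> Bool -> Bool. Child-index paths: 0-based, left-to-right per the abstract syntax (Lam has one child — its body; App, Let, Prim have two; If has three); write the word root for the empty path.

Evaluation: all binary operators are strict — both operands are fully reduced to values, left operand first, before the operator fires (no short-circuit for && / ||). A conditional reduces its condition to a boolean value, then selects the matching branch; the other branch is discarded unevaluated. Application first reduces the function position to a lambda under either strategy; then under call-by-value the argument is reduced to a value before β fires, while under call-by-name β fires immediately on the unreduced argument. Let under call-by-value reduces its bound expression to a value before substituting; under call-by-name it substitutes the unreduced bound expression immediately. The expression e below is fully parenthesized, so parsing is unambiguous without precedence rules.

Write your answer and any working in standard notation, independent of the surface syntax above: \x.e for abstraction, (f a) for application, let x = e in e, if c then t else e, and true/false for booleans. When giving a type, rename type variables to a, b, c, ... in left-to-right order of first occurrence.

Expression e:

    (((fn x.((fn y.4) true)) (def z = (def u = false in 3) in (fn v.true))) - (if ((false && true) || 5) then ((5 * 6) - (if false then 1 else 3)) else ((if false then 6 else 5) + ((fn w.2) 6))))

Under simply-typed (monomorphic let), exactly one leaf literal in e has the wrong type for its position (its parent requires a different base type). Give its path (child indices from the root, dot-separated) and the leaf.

Derivation:
\y._ : b -> Int
  unify b -> Int ~ Bool -> c
  unify b ~ Bool
  unify Int ~ c
_ _ : Int
\x._ : a -> Int
let u : Bool
let z : Int
\v._ : d -> Bool
  unify a -> Int ~ (d -> Bool) -> e
  unify a ~ d -> Bool
  unify Int ~ e
_ _ : Int
  unify Int ~ Int
  unify Bool ~ Bool
  unify Bool ~ Bool
  unify Bool ~ Bool
  unify Int ~ Bool
  FAIL: mismatch Int ~ Bool

Answer: 1.0.1 : 5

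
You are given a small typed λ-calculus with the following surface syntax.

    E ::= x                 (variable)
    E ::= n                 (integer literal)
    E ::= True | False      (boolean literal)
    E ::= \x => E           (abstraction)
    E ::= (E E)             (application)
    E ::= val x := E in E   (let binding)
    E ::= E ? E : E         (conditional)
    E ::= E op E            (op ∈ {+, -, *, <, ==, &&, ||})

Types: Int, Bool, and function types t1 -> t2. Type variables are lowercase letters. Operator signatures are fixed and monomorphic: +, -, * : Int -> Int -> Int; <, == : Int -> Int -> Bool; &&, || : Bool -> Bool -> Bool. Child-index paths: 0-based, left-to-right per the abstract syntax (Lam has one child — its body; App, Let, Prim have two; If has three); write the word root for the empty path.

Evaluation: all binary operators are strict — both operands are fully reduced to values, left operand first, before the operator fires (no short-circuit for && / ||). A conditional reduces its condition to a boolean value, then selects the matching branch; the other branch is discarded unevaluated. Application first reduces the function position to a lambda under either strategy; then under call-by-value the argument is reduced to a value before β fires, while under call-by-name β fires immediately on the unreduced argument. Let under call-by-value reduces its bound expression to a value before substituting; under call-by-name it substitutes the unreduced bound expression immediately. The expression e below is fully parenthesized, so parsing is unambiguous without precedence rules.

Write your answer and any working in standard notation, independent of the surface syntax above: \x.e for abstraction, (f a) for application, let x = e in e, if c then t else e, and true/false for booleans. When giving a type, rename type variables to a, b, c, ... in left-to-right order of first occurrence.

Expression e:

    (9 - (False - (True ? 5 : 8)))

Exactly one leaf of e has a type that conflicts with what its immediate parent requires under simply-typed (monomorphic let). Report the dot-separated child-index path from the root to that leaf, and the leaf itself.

Answer: 1.0 : false

Derivation:
  unify Int ~ Int
  unify Bool ~ Int
  FAIL: mismatch Bool ~ Int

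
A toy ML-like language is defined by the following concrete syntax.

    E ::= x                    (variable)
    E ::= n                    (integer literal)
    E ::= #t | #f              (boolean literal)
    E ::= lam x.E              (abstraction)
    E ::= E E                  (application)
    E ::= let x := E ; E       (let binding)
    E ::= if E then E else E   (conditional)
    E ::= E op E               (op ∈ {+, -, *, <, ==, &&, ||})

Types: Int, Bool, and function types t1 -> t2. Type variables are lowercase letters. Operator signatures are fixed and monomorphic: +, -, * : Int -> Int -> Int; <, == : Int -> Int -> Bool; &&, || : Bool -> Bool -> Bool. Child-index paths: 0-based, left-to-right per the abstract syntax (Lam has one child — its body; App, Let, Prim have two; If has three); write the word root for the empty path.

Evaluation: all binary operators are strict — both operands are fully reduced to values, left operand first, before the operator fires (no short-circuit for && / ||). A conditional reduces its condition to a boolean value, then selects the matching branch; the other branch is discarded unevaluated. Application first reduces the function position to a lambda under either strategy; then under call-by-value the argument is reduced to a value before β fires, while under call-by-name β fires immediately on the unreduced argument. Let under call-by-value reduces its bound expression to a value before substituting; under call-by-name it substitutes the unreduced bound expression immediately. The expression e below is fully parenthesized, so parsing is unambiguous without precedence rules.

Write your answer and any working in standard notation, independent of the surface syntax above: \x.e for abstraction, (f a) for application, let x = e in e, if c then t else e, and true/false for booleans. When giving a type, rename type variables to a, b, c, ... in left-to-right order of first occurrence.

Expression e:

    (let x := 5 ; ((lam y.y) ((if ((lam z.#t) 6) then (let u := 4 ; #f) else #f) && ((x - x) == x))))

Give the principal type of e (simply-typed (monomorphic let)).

Answer: Bool

Trace:
let x : Int
y : a
\y._ : a -> a
\z._ : b -> Bool
  unify b -> Bool ~ Int -> c
  unify b ~ Int
  unify Bool ~ c
_ _ : Bool
  unify Bool ~ Bool
let u : Int
  unify Bool ~ Bool
  unify Bool ~ Bool
x : Int
  unify Int ~ Int
x : Int
  unify Int ~ Int
  unify Int ~ Int
x : Int
  unify Int ~ Int
  unify Bool ~ Bool
  unify a -> a ~ Bool -> d
  unify a ~ Bool
  unify Bool ~ d
_ _ : Bool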